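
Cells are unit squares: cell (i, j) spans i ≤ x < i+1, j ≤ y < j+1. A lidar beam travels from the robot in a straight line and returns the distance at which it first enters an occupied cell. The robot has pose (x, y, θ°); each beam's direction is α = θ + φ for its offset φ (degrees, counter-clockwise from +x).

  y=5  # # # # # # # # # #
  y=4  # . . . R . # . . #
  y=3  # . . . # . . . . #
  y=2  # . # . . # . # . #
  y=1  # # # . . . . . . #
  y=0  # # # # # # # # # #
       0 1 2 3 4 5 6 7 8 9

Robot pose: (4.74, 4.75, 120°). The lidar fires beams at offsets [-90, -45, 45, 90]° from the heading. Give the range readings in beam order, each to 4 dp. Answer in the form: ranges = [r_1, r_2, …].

ranges = [0.5000, 0.2588, 0.9659, 4.3186]

beam 1: φ=-90°, α=30°
  cosα=0.8660 sinα=0.5000 | (4,4) | tMaxX 0.3002 tMaxY 0.5000 | tΔX 1.1547 tΔY 2.0000
    t=0.3002 [x] (5,4)
    t=0.5000 [y] (5,5) — stop
  → r_1 = 0.5000
beam 2: φ=-45°, α=75°
  cosα=0.2588 sinα=0.9659 | (4,4) | tMaxX 1.0046 tMaxY 0.2588 | tΔX 3.8637 tΔY 1.0353
    t=0.2588 [y] (4,5) — stop
  → r_2 = 0.2588
beam 3: φ=45°, α=165°
  cosα=-0.9659 sinα=0.2588 | (4,4) | tMaxX 0.7661 tMaxY 0.9659 | tΔX 1.0353 tΔY 3.8637
    t=0.7661 [x] (3,4)
    t=0.9659 [y] (3,5) — stop
  → r_3 = 0.9659
beam 4: φ=90°, α=210°
  cosα=-0.8660 sinα=-0.5000 | (4,4) | tMaxX 0.8545 tMaxY 1.5000 | tΔX 1.1547 tΔY 2.0000
    t=0.8545 [x] (3,4)
    t=1.5000 [y] (3,3)
    t=2.0092 [x] (2,3)
    t=3.1639 [x] (1,3)
    t=3.5000 [y] (1,2)
    t=4.3186 [x] (0,2) — stop
  → r_4 = 4.3186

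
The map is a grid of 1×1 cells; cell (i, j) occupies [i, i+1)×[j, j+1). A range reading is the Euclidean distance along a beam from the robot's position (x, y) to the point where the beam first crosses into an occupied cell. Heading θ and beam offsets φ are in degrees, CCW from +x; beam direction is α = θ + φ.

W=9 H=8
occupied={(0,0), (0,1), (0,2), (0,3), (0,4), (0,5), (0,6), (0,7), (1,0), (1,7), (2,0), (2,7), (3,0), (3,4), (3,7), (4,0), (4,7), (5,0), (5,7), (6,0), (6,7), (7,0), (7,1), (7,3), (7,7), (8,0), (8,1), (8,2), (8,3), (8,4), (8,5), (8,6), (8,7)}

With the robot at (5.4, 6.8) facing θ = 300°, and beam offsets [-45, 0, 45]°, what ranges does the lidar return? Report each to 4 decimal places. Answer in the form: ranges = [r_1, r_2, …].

ranges = [6.0046, 3.2332, 2.6917]

beam 1: φ=-45°, α=255°
  d=(-0.2588,-0.9659)  start (5,6)  tX=1.5455 tY=0.8282  stride 1/|dx|=3.8637 1/|dy|=1.0353
    cross y-line → (5,5), t=0.8282
    cross x-line → (4,5), t=1.5455
    cross y-line → (4,4), t=1.8635
    cross y-line → (4,3), t=2.8988
    cross y-line → (4,2), t=3.9340
    cross y-line → (4,1), t=4.9693
    cross x-line → (3,1), t=5.4092
    cross y-line → (3,0), t=6.0046 (wall)
  → r_1 = 6.0046
beam 2: φ=0°, α=300°
  d=(0.5000,-0.8660)  start (5,6)  tX=1.2000 tY=0.9238  stride 1/|dx|=2.0000 1/|dy|=1.1547
    cross y-line → (5,5), t=0.9238
    cross x-line → (6,5), t=1.2000
    cross y-line → (6,4), t=2.0785
    cross x-line → (7,4), t=3.2000
    cross y-line → (7,3), t=3.2332 (wall)
  → r_2 = 3.2332
beam 3: φ=45°, α=345°
  d=(0.9659,-0.2588)  start (5,6)  tX=0.6212 tY=3.0910  stride 1/|dx|=1.0353 1/|dy|=3.8637
    cross x-line → (6,6), t=0.6212
    cross x-line → (7,6), t=1.6564
    cross x-line → (8,6), t=2.6917 (wall)
  → r_3 = 2.6917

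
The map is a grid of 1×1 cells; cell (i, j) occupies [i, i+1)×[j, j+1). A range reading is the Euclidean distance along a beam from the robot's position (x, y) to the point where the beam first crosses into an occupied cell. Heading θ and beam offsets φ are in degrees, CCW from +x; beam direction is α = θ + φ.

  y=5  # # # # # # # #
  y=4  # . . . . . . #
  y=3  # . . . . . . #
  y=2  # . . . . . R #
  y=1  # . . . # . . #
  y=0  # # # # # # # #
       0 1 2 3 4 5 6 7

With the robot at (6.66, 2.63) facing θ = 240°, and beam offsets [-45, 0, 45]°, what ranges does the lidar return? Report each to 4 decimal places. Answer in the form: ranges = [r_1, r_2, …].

ranges = [2.4341, 1.8822, 1.3137]

beam 1: φ=-45°, α=195°
  cosα=-0.9659 sinα=-0.2588 | (6,2) | tMaxX 0.6833 tMaxY 2.4341 | tΔX 1.0353 tΔY 3.8637
    t=0.6833 [x] (5,2)
    t=1.7186 [x] (4,2)
    t=2.4341 [y] (4,1) — stop
  → r_1 = 2.4341
beam 2: φ=0°, α=240°
  cosα=-0.5000 sinα=-0.8660 | (6,2) | tMaxX 1.3200 tMaxY 0.7275 | tΔX 2.0000 tΔY 1.1547
    t=0.7275 [y] (6,1)
    t=1.3200 [x] (5,1)
    t=1.8822 [y] (5,0) — stop
  → r_2 = 1.8822
beam 3: φ=45°, α=285°
  cosα=0.2588 sinα=-0.9659 | (6,2) | tMaxX 1.3137 tMaxY 0.6522 | tΔX 3.8637 tΔY 1.0353
    t=0.6522 [y] (6,1)
    t=1.3137 [x] (7,1) — stop
  → r_3 = 1.3137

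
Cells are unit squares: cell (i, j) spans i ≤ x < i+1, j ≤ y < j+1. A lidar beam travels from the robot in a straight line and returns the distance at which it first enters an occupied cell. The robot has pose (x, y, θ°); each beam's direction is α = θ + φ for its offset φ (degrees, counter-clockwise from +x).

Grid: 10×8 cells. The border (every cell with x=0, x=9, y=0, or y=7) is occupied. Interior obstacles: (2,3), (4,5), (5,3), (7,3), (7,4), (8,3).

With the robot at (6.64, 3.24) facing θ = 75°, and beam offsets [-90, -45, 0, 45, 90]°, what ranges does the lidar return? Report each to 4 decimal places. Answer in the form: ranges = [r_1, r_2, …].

beam 1: φ=-90°, α=345°
  direction (0.9659, -0.2588); cell (6,3); t to first gridline: x 0.3727, y 0.9273 (then +1.0353 / +3.8637)
    (7,3) via x @ 0.3727  # hit
  → r_1 = 0.3727
beam 2: φ=-45°, α=30°
  direction (0.8660, 0.5000); cell (6,3); t to first gridline: x 0.4157, y 1.5200 (then +1.1547 / +2.0000)
    (7,3) via x @ 0.4157  # hit
  → r_2 = 0.4157
beam 3: φ=0°, α=75°
  direction (0.2588, 0.9659); cell (6,3); t to first gridline: x 1.3909, y 0.7868 (then +3.8637 / +1.0353)
    (6,4) via y @ 0.7868
    (7,4) via x @ 1.3909  # hit
  → r_3 = 1.3909
beam 4: φ=45°, α=120°
  direction (-0.5000, 0.8660); cell (6,3); t to first gridline: x 1.2800, y 0.8776 (then +2.0000 / +1.1547)
    (6,4) via y @ 0.8776
    (5,4) via x @ 1.2800
    (5,5) via y @ 2.0323
    (5,6) via y @ 3.1870
    (4,6) via x @ 3.2800
    (4,7) via y @ 4.3417  # hit
  → r_4 = 4.3417
beam 5: φ=90°, α=165°
  direction (-0.9659, 0.2588); cell (6,3); t to first gridline: x 0.6626, y 2.9364 (then +1.0353 / +3.8637)
    (5,3) via x @ 0.6626  # hit
  → r_5 = 0.6626

ranges = [0.3727, 0.4157, 1.3909, 4.3417, 0.6626]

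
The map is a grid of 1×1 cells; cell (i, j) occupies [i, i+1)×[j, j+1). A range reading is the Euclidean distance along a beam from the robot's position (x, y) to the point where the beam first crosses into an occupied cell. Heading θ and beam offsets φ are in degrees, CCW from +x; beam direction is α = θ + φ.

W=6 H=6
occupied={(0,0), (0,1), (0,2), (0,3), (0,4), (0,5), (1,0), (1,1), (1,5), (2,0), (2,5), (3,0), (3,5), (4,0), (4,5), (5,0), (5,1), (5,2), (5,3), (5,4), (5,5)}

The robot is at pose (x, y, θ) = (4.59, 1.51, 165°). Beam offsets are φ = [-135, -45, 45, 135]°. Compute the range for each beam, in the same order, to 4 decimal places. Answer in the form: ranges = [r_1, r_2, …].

beam 1: φ=-135°, α=30°
  cosα=0.8660 sinα=0.5000 | (4,1) | tMaxX 0.4734 tMaxY 0.9800 | tΔX 1.1547 tΔY 2.0000
    t=0.4734 [x] (5,1) — stop
  → r_1 = 0.4734
beam 2: φ=-45°, α=120°
  cosα=-0.5000 sinα=0.8660 | (4,1) | tMaxX 1.1800 tMaxY 0.5658 | tΔX 2.0000 tΔY 1.1547
    t=0.5658 [y] (4,2)
    t=1.1800 [x] (3,2)
    t=1.7205 [y] (3,3)
    t=2.8752 [y] (3,4)
    t=3.1800 [x] (2,4)
    t=4.0299 [y] (2,5) — stop
  → r_2 = 4.0299
beam 3: φ=45°, α=210°
  cosα=-0.8660 sinα=-0.5000 | (4,1) | tMaxX 0.6813 tMaxY 1.0200 | tΔX 1.1547 tΔY 2.0000
    t=0.6813 [x] (3,1)
    t=1.0200 [y] (3,0) — stop
  → r_3 = 1.0200
beam 4: φ=135°, α=300°
  cosα=0.5000 sinα=-0.8660 | (4,1) | tMaxX 0.8200 tMaxY 0.5889 | tΔX 2.0000 tΔY 1.1547
    t=0.5889 [y] (4,0) — stop
  → r_4 = 0.5889

ranges = [0.4734, 4.0299, 1.0200, 0.5889]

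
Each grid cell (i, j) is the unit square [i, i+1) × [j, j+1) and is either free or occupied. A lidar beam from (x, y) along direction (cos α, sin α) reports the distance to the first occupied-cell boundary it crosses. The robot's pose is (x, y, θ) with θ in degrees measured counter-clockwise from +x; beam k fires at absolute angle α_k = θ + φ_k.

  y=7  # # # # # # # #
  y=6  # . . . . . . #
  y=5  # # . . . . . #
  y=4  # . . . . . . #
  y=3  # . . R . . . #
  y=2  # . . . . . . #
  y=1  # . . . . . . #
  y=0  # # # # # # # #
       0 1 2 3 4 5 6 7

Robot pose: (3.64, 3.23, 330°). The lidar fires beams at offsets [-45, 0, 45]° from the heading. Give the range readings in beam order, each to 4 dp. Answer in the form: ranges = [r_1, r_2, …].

beam 1: φ=-45°, α=285°
  dir = (cos 285°, sin 285°) = (0.2588, -0.9659); from cell (3,3)
  next x-line at t=1.3909, next y-line at t=0.2381; Δt_x=3.8637, Δt_y=1.0353
    y: enter (3,2) at t=0.2381
    y: enter (3,1) at t=1.2734
    x: enter (4,1) at t=1.3909
    y: enter (4,0) at t=2.3087 ← occupied
  → r_1 = 2.3087
beam 2: φ=0°, α=330°
  dir = (cos 330°, sin 330°) = (0.8660, -0.5000); from cell (3,3)
  next x-line at t=0.4157, next y-line at t=0.4600; Δt_x=1.1547, Δt_y=2.0000
    x: enter (4,3) at t=0.4157
    y: enter (4,2) at t=0.4600
    x: enter (5,2) at t=1.5704
    y: enter (5,1) at t=2.4600
    x: enter (6,1) at t=2.7251
    x: enter (7,1) at t=3.8798 ← occupied
  → r_2 = 3.8798
beam 3: φ=45°, α=15°
  dir = (cos 15°, sin 15°) = (0.9659, 0.2588); from cell (3,3)
  next x-line at t=0.3727, next y-line at t=2.9751; Δt_x=1.0353, Δt_y=3.8637
    x: enter (4,3) at t=0.3727
    x: enter (5,3) at t=1.4080
    x: enter (6,3) at t=2.4433
    y: enter (6,4) at t=2.9751
    x: enter (7,4) at t=3.4785 ← occupied
  → r_3 = 3.4785

ranges = [2.3087, 3.8798, 3.4785]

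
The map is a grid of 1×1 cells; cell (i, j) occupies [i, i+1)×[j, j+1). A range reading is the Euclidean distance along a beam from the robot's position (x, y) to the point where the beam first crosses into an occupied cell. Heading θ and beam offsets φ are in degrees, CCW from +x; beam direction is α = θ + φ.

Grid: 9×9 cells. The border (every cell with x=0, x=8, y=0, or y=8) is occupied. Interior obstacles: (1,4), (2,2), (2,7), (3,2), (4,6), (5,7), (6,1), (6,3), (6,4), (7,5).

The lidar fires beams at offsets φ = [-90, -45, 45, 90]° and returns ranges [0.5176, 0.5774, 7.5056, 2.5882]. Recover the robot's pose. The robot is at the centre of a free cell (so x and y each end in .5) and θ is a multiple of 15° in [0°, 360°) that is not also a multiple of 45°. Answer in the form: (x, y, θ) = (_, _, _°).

(x, y, θ) = (1.5, 5.5, 285°)

Candidates: 39 free-cell centres × 16 headings = 624 poses. Raycast each; keep the one whose scan matches to 4 dp.
  (3.5, 5.5, 300°): beam 1 = 1.7321 ≠ 0.5176 ✗
  (5.5, 2.5, 285°): beam 1 = 1.5529 ≠ 0.5176 ✗
  (2.5, 5.5, 285°): beam 1 = 1.5529 ≠ 0.5176 ✗
  (4.5, 3.5, 255°): beam 1 = 2.5882 ≠ 0.5176 ✗
  …
  (1.5, 5.5, 285°): r_1=0.5176, r_2=0.5774, r_3=7.5056, r_4=2.5882 — all match ✓
Unique over the lattice → pose = (1.5, 5.5, 285°).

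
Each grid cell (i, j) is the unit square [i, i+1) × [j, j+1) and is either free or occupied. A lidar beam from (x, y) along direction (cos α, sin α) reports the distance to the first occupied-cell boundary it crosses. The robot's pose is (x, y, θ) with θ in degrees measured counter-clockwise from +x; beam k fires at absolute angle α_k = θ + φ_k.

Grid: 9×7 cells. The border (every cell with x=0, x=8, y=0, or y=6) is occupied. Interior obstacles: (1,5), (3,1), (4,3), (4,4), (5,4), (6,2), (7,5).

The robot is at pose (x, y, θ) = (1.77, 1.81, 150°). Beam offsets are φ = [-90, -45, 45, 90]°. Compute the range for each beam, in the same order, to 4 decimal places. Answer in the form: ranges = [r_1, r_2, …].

ranges = [4.8382, 2.9751, 0.7972, 0.9353]

beam 1: φ=-90°, α=60°
  d=(0.5000,0.8660)  start (1,1)  tX=0.4600 tY=0.2194  stride 1/|dx|=2.0000 1/|dy|=1.1547
    cross y-line → (1,2), t=0.2194
    cross x-line → (2,2), t=0.4600
    cross y-line → (2,3), t=1.3741
    cross x-line → (3,3), t=2.4600
    cross y-line → (3,4), t=2.5288
    cross y-line → (3,5), t=3.6835
    cross x-line → (4,5), t=4.4600
    cross y-line → (4,6), t=4.8382 (wall)
  → r_1 = 4.8382
beam 2: φ=-45°, α=105°
  d=(-0.2588,0.9659)  start (1,1)  tX=2.9751 tY=0.1967  stride 1/|dx|=3.8637 1/|dy|=1.0353
    cross y-line → (1,2), t=0.1967
    cross y-line → (1,3), t=1.2320
    cross y-line → (1,4), t=2.2673
    cross x-line → (0,4), t=2.9751 (wall)
  → r_2 = 2.9751
beam 3: φ=45°, α=195°
  d=(-0.9659,-0.2588)  start (1,1)  tX=0.7972 tY=3.1296  stride 1/|dx|=1.0353 1/|dy|=3.8637
    cross x-line → (0,1), t=0.7972 (wall)
  → r_3 = 0.7972
beam 4: φ=90°, α=240°
  d=(-0.5000,-0.8660)  start (1,1)  tX=1.5400 tY=0.9353  stride 1/|dx|=2.0000 1/|dy|=1.1547
    cross y-line → (1,0), t=0.9353 (wall)
  → r_4 = 0.9353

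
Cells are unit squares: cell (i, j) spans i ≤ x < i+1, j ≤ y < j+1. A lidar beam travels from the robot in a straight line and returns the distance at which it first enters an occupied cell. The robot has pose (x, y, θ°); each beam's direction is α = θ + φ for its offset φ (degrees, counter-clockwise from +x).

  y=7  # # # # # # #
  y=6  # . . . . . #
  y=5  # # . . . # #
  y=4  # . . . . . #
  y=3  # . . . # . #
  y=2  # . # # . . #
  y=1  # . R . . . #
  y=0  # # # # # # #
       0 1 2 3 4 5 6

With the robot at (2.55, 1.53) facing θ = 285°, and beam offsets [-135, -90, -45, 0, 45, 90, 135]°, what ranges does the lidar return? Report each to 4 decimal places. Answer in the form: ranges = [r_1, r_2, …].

beam 1: φ=-135°, α=150°
  d=(-0.8660,0.5000)  start (2,1)  tX=0.6351 tY=0.9400  stride 1/|dx|=1.1547 1/|dy|=2.0000
    cross x-line → (1,1), t=0.6351
    cross y-line → (1,2), t=0.9400
    cross x-line → (0,2), t=1.7898 (wall)
  → r_1 = 1.7898
beam 2: φ=-90°, α=195°
  d=(-0.9659,-0.2588)  start (2,1)  tX=0.5694 tY=2.0478  stride 1/|dx|=1.0353 1/|dy|=3.8637
    cross x-line → (1,1), t=0.5694
    cross x-line → (0,1), t=1.6047 (wall)
  → r_2 = 1.6047
beam 3: φ=-45°, α=240°
  d=(-0.5000,-0.8660)  start (2,1)  tX=1.1000 tY=0.6120  stride 1/|dx|=2.0000 1/|dy|=1.1547
    cross y-line → (2,0), t=0.6120 (wall)
  → r_3 = 0.6120
beam 4: φ=0°, α=285°
  d=(0.2588,-0.9659)  start (2,1)  tX=1.7387 tY=0.5487  stride 1/|dx|=3.8637 1/|dy|=1.0353
    cross y-line → (2,0), t=0.5487 (wall)
  → r_4 = 0.5487
beam 5: φ=45°, α=330°
  d=(0.8660,-0.5000)  start (2,1)  tX=0.5196 tY=1.0600  stride 1/|dx|=1.1547 1/|dy|=2.0000
    cross x-line → (3,1), t=0.5196
    cross y-line → (3,0), t=1.0600 (wall)
  → r_5 = 1.0600
beam 6: φ=90°, α=15°
  d=(0.9659,0.2588)  start (2,1)  tX=0.4659 tY=1.8159  stride 1/|dx|=1.0353 1/|dy|=3.8637
    cross x-line → (3,1), t=0.4659
    cross x-line → (4,1), t=1.5012
    cross y-line → (4,2), t=1.8159
    cross x-line → (5,2), t=2.5364
    cross x-line → (6,2), t=3.5717 (wall)
  → r_6 = 3.5717
beam 7: φ=135°, α=60°
  d=(0.5000,0.8660)  start (2,1)  tX=0.9000 tY=0.5427  stride 1/|dx|=2.0000 1/|dy|=1.1547
    cross y-line → (2,2), t=0.5427 (wall)
  → r_7 = 0.5427

ranges = [1.7898, 1.6047, 0.6120, 0.5487, 1.0600, 3.5717, 0.5427]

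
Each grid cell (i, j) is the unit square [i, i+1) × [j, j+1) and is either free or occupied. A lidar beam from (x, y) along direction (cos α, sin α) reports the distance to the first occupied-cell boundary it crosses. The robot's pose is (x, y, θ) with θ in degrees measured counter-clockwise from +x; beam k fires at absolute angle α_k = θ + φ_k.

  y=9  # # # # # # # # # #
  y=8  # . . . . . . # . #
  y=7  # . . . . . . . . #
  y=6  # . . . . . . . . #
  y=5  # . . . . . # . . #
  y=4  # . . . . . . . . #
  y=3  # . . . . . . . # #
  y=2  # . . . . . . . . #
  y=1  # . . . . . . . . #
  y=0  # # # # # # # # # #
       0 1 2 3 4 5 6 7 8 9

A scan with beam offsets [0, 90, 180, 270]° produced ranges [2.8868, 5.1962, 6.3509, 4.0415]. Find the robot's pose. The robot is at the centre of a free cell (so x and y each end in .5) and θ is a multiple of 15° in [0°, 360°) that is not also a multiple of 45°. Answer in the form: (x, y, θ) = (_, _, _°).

Candidates: 61 free-cell centres × 16 headings = 976 poses. Raycast each; keep the one whose scan matches to 4 dp.
  (7.5, 1.5, 255°): beam 1 = 0.5176 ≠ 2.8868 ✗
  (4.5, 6.5, 210°): beam 1 = 4.0415 ≠ 2.8868 ✗
  (6.5, 1.5, 255°): beam 1 = 0.5176 ≠ 2.8868 ✗
  …
  (4.5, 3.5, 300°): r_1=2.8868, r_2=5.1962, r_3=6.3509, r_4=4.0415 — all match ✓
Unique over the lattice → pose = (4.5, 3.5, 300°).

(x, y, θ) = (4.5, 3.5, 300°)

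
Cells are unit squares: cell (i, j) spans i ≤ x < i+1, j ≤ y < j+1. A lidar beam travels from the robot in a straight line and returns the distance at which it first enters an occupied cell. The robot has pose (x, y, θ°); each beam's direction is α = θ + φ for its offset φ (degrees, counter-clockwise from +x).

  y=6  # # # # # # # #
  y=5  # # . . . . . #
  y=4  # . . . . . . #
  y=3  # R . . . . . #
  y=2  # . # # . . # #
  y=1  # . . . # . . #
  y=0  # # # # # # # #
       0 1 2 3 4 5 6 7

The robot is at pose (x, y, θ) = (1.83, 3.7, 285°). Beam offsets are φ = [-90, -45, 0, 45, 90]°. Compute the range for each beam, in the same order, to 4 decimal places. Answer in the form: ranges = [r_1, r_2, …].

beam 1: φ=-90°, α=195°
  cosα=-0.9659 sinα=-0.2588 | (1,3) | tMaxX 0.8593 tMaxY 2.7046 | tΔX 1.0353 tΔY 3.8637
    t=0.8593 [x] (0,3) — stop
  → r_1 = 0.8593
beam 2: φ=-45°, α=240°
  cosα=-0.5000 sinα=-0.8660 | (1,3) | tMaxX 1.6600 tMaxY 0.8083 | tΔX 2.0000 tΔY 1.1547
    t=0.8083 [y] (1,2)
    t=1.6600 [x] (0,2) — stop
  → r_2 = 1.6600
beam 3: φ=0°, α=285°
  cosα=0.2588 sinα=-0.9659 | (1,3) | tMaxX 0.6568 tMaxY 0.7247 | tΔX 3.8637 tΔY 1.0353
    t=0.6568 [x] (2,3)
    t=0.7247 [y] (2,2) — stop
  → r_3 = 0.7247
beam 4: φ=45°, α=330°
  cosα=0.8660 sinα=-0.5000 | (1,3) | tMaxX 0.1963 tMaxY 1.4000 | tΔX 1.1547 tΔY 2.0000
    t=0.1963 [x] (2,3)
    t=1.3510 [x] (3,3)
    t=1.4000 [y] (3,2) — stop
  → r_4 = 1.4000
beam 5: φ=90°, α=15°
  cosα=0.9659 sinα=0.2588 | (1,3) | tMaxX 0.1760 tMaxY 1.1591 | tΔX 1.0353 tΔY 3.8637
    t=0.1760 [x] (2,3)
    t=1.1591 [y] (2,4)
    t=1.2113 [x] (3,4)
    t=2.2465 [x] (4,4)
    t=3.2818 [x] (5,4)
    t=4.3171 [x] (6,4)
    t=5.0228 [y] (6,5)
    t=5.3524 [x] (7,5) — stop
  → r_5 = 5.3524

ranges = [0.8593, 1.6600, 0.7247, 1.4000, 5.3524]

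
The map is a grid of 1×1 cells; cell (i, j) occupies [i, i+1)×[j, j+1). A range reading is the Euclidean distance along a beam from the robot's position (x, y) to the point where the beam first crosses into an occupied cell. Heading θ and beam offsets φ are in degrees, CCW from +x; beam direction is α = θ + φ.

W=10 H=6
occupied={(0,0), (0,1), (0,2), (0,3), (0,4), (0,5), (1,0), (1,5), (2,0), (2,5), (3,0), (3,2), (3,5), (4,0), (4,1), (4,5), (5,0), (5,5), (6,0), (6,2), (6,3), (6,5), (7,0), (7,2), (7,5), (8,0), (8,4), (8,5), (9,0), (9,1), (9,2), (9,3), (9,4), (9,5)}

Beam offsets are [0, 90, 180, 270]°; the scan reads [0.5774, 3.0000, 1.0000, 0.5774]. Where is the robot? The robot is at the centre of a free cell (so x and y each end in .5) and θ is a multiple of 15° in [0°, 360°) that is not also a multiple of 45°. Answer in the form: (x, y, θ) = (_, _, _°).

The pose lattice has 26·16 = 416 candidates. Test each by forward raycasting.
  (7.5, 1.5, 330°): beam 1 = 1.0000 ≠ 0.5774 ✗
  (2.5, 1.5, 15°): beam 1 = 1.5529 ≠ 0.5774 ✗
  (8.5, 3.5, 165°): beam 1 = 1.5529 ≠ 0.5774 ✗
  …
  (8.5, 3.5, 60°): r_1=0.5774, r_2=3.0000, r_3=1.0000, r_4=0.5774 — all match ✓
No second candidate reproduces the full scan.

(x, y, θ) = (8.5, 3.5, 60°)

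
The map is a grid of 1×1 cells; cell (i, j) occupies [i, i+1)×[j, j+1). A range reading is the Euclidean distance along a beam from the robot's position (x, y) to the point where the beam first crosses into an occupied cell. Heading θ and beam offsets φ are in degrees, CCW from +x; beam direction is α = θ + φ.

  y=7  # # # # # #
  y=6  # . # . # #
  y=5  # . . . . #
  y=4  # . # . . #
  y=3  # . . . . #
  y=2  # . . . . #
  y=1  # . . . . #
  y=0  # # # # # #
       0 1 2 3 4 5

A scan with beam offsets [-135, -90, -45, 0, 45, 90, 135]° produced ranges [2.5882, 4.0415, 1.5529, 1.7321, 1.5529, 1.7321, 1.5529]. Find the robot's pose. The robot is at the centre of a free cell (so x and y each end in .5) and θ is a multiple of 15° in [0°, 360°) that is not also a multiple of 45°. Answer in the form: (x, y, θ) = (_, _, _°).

(x, y, θ) = (2.5, 2.5, 150°)

Candidates: 21 free-cell centres × 16 headings = 336 poses. Raycast each; keep the one whose scan matches to 4 dp.
  (3.5, 1.5, 240°): beam 2 = 2.8868 ≠ 4.0415 ✗
  (3.5, 4.5, 15°): beam 1 = 4.0415 ≠ 2.5882 ✗
  (1.5, 5.5, 60°): beam 1 = 4.6587 ≠ 2.5882 ✗
  …
  (2.5, 2.5, 150°): r_1=2.5882, r_2=4.0415, r_3=1.5529, r_4=1.7321, r_5=1.5529, r_6=1.7321, r_7=1.5529 — all match ✓
Only this pose fits every beam.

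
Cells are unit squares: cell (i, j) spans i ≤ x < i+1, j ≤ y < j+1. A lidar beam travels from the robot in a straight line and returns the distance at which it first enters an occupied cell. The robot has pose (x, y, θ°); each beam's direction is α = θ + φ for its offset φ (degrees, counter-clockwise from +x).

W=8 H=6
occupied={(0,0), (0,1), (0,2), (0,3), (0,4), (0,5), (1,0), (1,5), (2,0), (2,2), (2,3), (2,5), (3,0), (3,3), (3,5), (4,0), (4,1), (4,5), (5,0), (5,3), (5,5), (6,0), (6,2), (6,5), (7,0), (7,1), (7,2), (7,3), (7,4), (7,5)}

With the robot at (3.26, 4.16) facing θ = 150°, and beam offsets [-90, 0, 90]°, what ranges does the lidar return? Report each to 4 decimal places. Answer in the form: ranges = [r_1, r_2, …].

beam 1: φ=-90°, α=60°
  dir = (cos 60°, sin 60°) = (0.5000, 0.8660); from cell (3,4)
  next x-line at t=1.4800, next y-line at t=0.9699; Δt_x=2.0000, Δt_y=1.1547
    y: enter (3,5) at t=0.9699 ← occupied
  → r_1 = 0.9699
beam 2: φ=0°, α=150°
  dir = (cos 150°, sin 150°) = (-0.8660, 0.5000); from cell (3,4)
  next x-line at t=0.3002, next y-line at t=1.6800; Δt_x=1.1547, Δt_y=2.0000
    x: enter (2,4) at t=0.3002
    x: enter (1,4) at t=1.4549
    y: enter (1,5) at t=1.6800 ← occupied
  → r_2 = 1.6800
beam 3: φ=90°, α=240°
  dir = (cos 240°, sin 240°) = (-0.5000, -0.8660); from cell (3,4)
  next x-line at t=0.5200, next y-line at t=0.1848; Δt_x=2.0000, Δt_y=1.1547
    y: enter (3,3) at t=0.1848 ← occupied
  → r_3 = 0.1848

ranges = [0.9699, 1.6800, 0.1848]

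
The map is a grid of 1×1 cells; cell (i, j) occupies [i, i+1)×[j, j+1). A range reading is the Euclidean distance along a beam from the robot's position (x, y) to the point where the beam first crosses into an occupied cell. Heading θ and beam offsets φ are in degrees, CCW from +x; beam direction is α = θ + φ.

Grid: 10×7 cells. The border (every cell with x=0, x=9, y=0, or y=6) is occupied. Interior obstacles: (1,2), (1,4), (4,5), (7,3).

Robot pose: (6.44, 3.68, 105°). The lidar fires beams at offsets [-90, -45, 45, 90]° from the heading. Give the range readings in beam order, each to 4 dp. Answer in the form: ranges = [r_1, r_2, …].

beam 1: φ=-90°, α=15°
  direction (0.9659, 0.2588); cell (6,3); t to first gridline: x 0.5798, y 1.2364 (then +1.0353 / +3.8637)
    (7,3) via x @ 0.5798  # hit
  → r_1 = 0.5798
beam 2: φ=-45°, α=60°
  direction (0.5000, 0.8660); cell (6,3); t to first gridline: x 1.1200, y 0.3695 (then +2.0000 / +1.1547)
    (6,4) via y @ 0.3695
    (7,4) via x @ 1.1200
    (7,5) via y @ 1.5242
    (7,6) via y @ 2.6789  # hit
  → r_2 = 2.6789
beam 3: φ=45°, α=150°
  direction (-0.8660, 0.5000); cell (6,3); t to first gridline: x 0.5081, y 0.6400 (then +1.1547 / +2.0000)
    (5,3) via x @ 0.5081
    (5,4) via y @ 0.6400
    (4,4) via x @ 1.6628
    (4,5) via y @ 2.6400  # hit
  → r_3 = 2.6400
beam 4: φ=90°, α=195°
  direction (-0.9659, -0.2588); cell (6,3); t to first gridline: x 0.4555, y 2.6273 (then +1.0353 / +3.8637)
    (5,3) via x @ 0.4555
    (4,3) via x @ 1.4908
    (3,3) via x @ 2.5261
    (3,2) via y @ 2.6273
    (2,2) via x @ 3.5614
    (1,2) via x @ 4.5966  # hit
  → r_4 = 4.5966

ranges = [0.5798, 2.6789, 2.6400, 4.5966]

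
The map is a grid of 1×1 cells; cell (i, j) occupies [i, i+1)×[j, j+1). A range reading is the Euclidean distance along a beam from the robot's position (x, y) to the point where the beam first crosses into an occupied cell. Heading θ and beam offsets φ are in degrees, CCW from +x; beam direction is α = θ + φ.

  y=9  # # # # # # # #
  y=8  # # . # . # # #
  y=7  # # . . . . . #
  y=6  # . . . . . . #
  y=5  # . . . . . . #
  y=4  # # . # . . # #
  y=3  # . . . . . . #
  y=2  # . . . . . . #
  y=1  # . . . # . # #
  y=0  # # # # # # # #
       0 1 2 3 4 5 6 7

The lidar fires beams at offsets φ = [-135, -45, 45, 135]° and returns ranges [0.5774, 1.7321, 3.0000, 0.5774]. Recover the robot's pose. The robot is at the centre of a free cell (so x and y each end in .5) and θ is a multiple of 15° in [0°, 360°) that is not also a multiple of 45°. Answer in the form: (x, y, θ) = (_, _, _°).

The pose lattice has 38·16 = 608 candidates. Test each by forward raycasting.
  (3.5, 2.5, 330°): beam 1 = 2.5882 ≠ 0.5774 ✗
  (1.5, 6.5, 105°): beam 1 = 6.3509 ≠ 0.5774 ✗
  (3.5, 6.5, 165°): beam 1 = 3.0000 ≠ 0.5774 ✗
  …
  (1.5, 5.5, 15°): r_1=0.5774, r_2=1.7321, r_3=3.0000, r_4=0.5774 — all match ✓
Unique over the lattice → pose = (1.5, 5.5, 15°).

(x, y, θ) = (1.5, 5.5, 15°)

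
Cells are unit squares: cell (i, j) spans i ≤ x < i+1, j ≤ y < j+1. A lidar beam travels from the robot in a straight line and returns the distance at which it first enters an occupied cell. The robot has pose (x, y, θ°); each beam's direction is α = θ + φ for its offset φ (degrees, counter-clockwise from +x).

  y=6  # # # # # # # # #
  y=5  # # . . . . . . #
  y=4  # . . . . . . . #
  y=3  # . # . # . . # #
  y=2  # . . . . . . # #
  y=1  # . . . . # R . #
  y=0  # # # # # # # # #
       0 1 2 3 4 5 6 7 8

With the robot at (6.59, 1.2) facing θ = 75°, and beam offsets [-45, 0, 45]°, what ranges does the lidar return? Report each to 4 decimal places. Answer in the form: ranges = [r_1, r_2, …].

beam 1: φ=-45°, α=30°
  cosα=0.8660 sinα=0.5000 | (6,1) | tMaxX 0.4734 tMaxY 1.6000 | tΔX 1.1547 tΔY 2.0000
    t=0.4734 [x] (7,1)
    t=1.6000 [y] (7,2) — stop
  → r_1 = 1.6000
beam 2: φ=0°, α=75°
  cosα=0.2588 sinα=0.9659 | (6,1) | tMaxX 1.5841 tMaxY 0.8282 | tΔX 3.8637 tΔY 1.0353
    t=0.8282 [y] (6,2)
    t=1.5841 [x] (7,2) — stop
  → r_2 = 1.5841
beam 3: φ=45°, α=120°
  cosα=-0.5000 sinα=0.8660 | (6,1) | tMaxX 1.1800 tMaxY 0.9238 | tΔX 2.0000 tΔY 1.1547
    t=0.9238 [y] (6,2)
    t=1.1800 [x] (5,2)
    t=2.0785 [y] (5,3)
    t=3.1800 [x] (4,3) — stop
  → r_3 = 3.1800

ranges = [1.6000, 1.5841, 3.1800]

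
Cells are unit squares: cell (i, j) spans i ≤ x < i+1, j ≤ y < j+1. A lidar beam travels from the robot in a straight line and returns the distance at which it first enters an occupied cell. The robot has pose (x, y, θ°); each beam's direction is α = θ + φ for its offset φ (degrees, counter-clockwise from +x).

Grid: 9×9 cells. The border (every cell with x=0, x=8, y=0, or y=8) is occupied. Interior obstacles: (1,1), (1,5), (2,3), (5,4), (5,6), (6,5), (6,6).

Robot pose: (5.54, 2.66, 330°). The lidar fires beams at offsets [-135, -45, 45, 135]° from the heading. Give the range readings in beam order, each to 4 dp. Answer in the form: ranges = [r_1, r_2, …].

ranges = [3.6649, 1.7186, 2.5468, 1.3873]

beam 1: φ=-135°, α=195°
  direction (-0.9659, -0.2588); cell (5,2); t to first gridline: x 0.5590, y 2.5500 (then +1.0353 / +3.8637)
    (4,2) via x @ 0.5590
    (3,2) via x @ 1.5943
    (3,1) via y @ 2.5500
    (2,1) via x @ 2.6296
    (1,1) via x @ 3.6649  # hit
  → r_1 = 3.6649
beam 2: φ=-45°, α=285°
  direction (0.2588, -0.9659); cell (5,2); t to first gridline: x 1.7773, y 0.6833 (then +3.8637 / +1.0353)
    (5,1) via y @ 0.6833
    (5,0) via y @ 1.7186  # hit
  → r_2 = 1.7186
beam 3: φ=45°, α=15°
  direction (0.9659, 0.2588); cell (5,2); t to first gridline: x 0.4762, y 1.3137 (then +1.0353 / +3.8637)
    (6,2) via x @ 0.4762
    (6,3) via y @ 1.3137
    (7,3) via x @ 1.5115
    (8,3) via x @ 2.5468  # hit
  → r_3 = 2.5468
beam 4: φ=135°, α=105°
  direction (-0.2588, 0.9659); cell (5,2); t to first gridline: x 2.0864, y 0.3520 (then +3.8637 / +1.0353)
    (5,3) via y @ 0.3520
    (5,4) via y @ 1.3873  # hit
  → r_4 = 1.3873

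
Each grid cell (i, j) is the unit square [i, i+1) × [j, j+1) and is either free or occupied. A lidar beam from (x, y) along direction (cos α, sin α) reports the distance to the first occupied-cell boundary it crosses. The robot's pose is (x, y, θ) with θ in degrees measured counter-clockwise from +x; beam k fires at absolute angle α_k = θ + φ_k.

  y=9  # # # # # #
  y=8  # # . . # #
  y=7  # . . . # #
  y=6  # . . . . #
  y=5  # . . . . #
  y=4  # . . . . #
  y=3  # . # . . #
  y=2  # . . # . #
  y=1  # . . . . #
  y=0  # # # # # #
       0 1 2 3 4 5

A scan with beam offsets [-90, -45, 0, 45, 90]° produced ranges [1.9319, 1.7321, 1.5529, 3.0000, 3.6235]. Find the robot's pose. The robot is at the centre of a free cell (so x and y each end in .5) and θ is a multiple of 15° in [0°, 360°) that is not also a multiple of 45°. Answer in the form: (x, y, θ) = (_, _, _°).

The pose lattice has 27·16 = 432 candidates. Test each by forward raycasting.
  (1.5, 3.5, 165°): beam 1 = 5.6940 ≠ 1.9319 ✗
  (2.5, 4.5, 285°): beam 1 = 1.5529 ≠ 1.9319 ✗
  (3.5, 8.5, 150°): beam 1 = 0.5774 ≠ 1.9319 ✗
  …
  (2.5, 6.5, 195°): r_1=1.9319, r_2=1.7321, r_3=1.5529, r_4=3.0000, r_5=3.6235 — all match ✓
Only this pose fits every beam.

(x, y, θ) = (2.5, 6.5, 195°)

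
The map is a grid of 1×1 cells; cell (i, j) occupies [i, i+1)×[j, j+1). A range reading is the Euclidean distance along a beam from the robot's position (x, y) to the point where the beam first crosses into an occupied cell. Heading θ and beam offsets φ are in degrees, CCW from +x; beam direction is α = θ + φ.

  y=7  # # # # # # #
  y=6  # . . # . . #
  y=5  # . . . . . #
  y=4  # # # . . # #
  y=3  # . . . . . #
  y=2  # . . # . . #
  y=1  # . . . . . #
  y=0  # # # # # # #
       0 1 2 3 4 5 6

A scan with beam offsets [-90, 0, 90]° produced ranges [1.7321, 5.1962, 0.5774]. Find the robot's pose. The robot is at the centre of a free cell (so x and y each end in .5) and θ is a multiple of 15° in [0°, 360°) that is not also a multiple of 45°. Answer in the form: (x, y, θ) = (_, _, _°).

Candidates: 25 free-cell centres × 16 headings = 400 poses. Raycast each; keep the one whose scan matches to 4 dp.
  (2.5, 3.5, 195°): beam 1 = 0.5176 ≠ 1.7321 ✗
  (4.5, 6.5, 210°): beam 1 = 0.5774 ≠ 1.7321 ✗
  (5.5, 3.5, 30°): beam 1 = 1.0000 ≠ 1.7321 ✗
  …
  (4.5, 2.5, 120°): r_1=1.7321, r_2=5.1962, r_3=0.5774 — all match ✓
Only this pose fits every beam.

(x, y, θ) = (4.5, 2.5, 120°)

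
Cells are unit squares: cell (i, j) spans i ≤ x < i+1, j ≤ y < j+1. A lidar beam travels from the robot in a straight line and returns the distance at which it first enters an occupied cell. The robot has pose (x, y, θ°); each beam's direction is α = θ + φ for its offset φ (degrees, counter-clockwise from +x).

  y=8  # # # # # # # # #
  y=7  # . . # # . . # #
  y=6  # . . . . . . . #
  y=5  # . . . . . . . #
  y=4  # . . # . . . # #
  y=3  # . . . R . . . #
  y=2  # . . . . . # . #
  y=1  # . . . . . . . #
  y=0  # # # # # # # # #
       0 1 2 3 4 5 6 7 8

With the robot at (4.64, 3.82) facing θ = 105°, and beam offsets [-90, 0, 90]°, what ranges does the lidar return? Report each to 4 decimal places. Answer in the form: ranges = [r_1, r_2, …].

ranges = [2.4433, 3.2922, 3.7684]

beam 1: φ=-90°, α=15°
  d=(0.9659,0.2588)  start (4,3)  tX=0.3727 tY=0.6955  stride 1/|dx|=1.0353 1/|dy|=3.8637
    cross x-line → (5,3), t=0.3727
    cross y-line → (5,4), t=0.6955
    cross x-line → (6,4), t=1.4080
    cross x-line → (7,4), t=2.4433 (wall)
  → r_1 = 2.4433
beam 2: φ=0°, α=105°
  d=(-0.2588,0.9659)  start (4,3)  tX=2.4728 tY=0.1863  stride 1/|dx|=3.8637 1/|dy|=1.0353
    cross y-line → (4,4), t=0.1863
    cross y-line → (4,5), t=1.2216
    cross y-line → (4,6), t=2.2569
    cross x-line → (3,6), t=2.4728
    cross y-line → (3,7), t=3.2922 (wall)
  → r_2 = 3.2922
beam 3: φ=90°, α=195°
  d=(-0.9659,-0.2588)  start (4,3)  tX=0.6626 tY=3.1682  stride 1/|dx|=1.0353 1/|dy|=3.8637
    cross x-line → (3,3), t=0.6626
    cross x-line → (2,3), t=1.6979
    cross x-line → (1,3), t=2.7331
    cross y-line → (1,2), t=3.1682
    cross x-line → (0,2), t=3.7684 (wall)
  → r_3 = 3.7684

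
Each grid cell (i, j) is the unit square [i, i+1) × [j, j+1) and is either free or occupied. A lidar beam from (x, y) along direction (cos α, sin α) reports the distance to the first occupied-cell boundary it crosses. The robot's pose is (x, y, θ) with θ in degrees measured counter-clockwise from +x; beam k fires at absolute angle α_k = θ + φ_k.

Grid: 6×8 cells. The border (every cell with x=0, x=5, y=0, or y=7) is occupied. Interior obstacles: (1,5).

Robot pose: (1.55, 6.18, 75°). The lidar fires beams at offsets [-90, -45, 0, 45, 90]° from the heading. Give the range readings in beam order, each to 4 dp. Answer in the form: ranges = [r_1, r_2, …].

beam 1: φ=-90°, α=345°
  cosα=0.9659 sinα=-0.2588 | (1,6) | tMaxX 0.4659 tMaxY 0.6955 | tΔX 1.0353 tΔY 3.8637
    t=0.4659 [x] (2,6)
    t=0.6955 [y] (2,5)
    t=1.5012 [x] (3,5)
    t=2.5364 [x] (4,5)
    t=3.5717 [x] (5,5) — stop
  → r_1 = 3.5717
beam 2: φ=-45°, α=30°
  cosα=0.8660 sinα=0.5000 | (1,6) | tMaxX 0.5196 tMaxY 1.6400 | tΔX 1.1547 tΔY 2.0000
    t=0.5196 [x] (2,6)
    t=1.6400 [y] (2,7) — stop
  → r_2 = 1.6400
beam 3: φ=0°, α=75°
  cosα=0.2588 sinα=0.9659 | (1,6) | tMaxX 1.7387 tMaxY 0.8489 | tΔX 3.8637 tΔY 1.0353
    t=0.8489 [y] (1,7) — stop
  → r_3 = 0.8489
beam 4: φ=45°, α=120°
  cosα=-0.5000 sinα=0.8660 | (1,6) | tMaxX 1.1000 tMaxY 0.9469 | tΔX 2.0000 tΔY 1.1547
    t=0.9469 [y] (1,7) — stop
  → r_4 = 0.9469
beam 5: φ=90°, α=165°
  cosα=-0.9659 sinα=0.2588 | (1,6) | tMaxX 0.5694 tMaxY 3.1682 | tΔX 1.0353 tΔY 3.8637
    t=0.5694 [x] (0,6) — stop
  → r_5 = 0.5694

ranges = [3.5717, 1.6400, 0.8489, 0.9469, 0.5694]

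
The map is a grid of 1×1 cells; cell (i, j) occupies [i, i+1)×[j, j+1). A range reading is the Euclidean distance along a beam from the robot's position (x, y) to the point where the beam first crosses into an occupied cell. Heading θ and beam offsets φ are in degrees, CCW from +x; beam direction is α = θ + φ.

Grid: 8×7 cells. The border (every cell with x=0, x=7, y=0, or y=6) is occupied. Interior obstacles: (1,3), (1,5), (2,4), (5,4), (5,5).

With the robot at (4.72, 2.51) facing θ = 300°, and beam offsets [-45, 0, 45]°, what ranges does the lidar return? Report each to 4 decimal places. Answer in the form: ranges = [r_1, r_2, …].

ranges = [1.5633, 1.7436, 2.3604]

beam 1: φ=-45°, α=255°
  dir = (cos 255°, sin 255°) = (-0.2588, -0.9659); from cell (4,2)
  next x-line at t=2.7819, next y-line at t=0.5280; Δt_x=3.8637, Δt_y=1.0353
    y: enter (4,1) at t=0.5280
    y: enter (4,0) at t=1.5633 ← occupied
  → r_1 = 1.5633
beam 2: φ=0°, α=300°
  dir = (cos 300°, sin 300°) = (0.5000, -0.8660); from cell (4,2)
  next x-line at t=0.5600, next y-line at t=0.5889; Δt_x=2.0000, Δt_y=1.1547
    x: enter (5,2) at t=0.5600
    y: enter (5,1) at t=0.5889
    y: enter (5,0) at t=1.7436 ← occupied
  → r_2 = 1.7436
beam 3: φ=45°, α=345°
  dir = (cos 345°, sin 345°) = (0.9659, -0.2588); from cell (4,2)
  next x-line at t=0.2899, next y-line at t=1.9705; Δt_x=1.0353, Δt_y=3.8637
    x: enter (5,2) at t=0.2899
    x: enter (6,2) at t=1.3252
    y: enter (6,1) at t=1.9705
    x: enter (7,1) at t=2.3604 ← occupied
  → r_3 = 2.3604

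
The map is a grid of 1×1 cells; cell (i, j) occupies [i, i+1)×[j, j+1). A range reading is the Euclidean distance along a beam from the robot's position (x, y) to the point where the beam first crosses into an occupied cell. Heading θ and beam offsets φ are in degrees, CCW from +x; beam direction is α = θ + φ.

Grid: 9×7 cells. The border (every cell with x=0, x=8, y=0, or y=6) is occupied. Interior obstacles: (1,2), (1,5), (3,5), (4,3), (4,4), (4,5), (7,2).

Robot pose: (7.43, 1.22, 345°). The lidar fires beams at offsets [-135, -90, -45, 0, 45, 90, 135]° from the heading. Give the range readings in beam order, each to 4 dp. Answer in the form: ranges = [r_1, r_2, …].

beam 1: φ=-135°, α=210°
  dir = (cos 210°, sin 210°) = (-0.8660, -0.5000); from cell (7,1)
  next x-line at t=0.4965, next y-line at t=0.4400; Δt_x=1.1547, Δt_y=2.0000
    y: enter (7,0) at t=0.4400 ← occupied
  → r_1 = 0.4400
beam 2: φ=-90°, α=255°
  dir = (cos 255°, sin 255°) = (-0.2588, -0.9659); from cell (7,1)
  next x-line at t=1.6614, next y-line at t=0.2278; Δt_x=3.8637, Δt_y=1.0353
    y: enter (7,0) at t=0.2278 ← occupied
  → r_2 = 0.2278
beam 3: φ=-45°, α=300°
  dir = (cos 300°, sin 300°) = (0.5000, -0.8660); from cell (7,1)
  next x-line at t=1.1400, next y-line at t=0.2540; Δt_x=2.0000, Δt_y=1.1547
    y: enter (7,0) at t=0.2540 ← occupied
  → r_3 = 0.2540
beam 4: φ=0°, α=345°
  dir = (cos 345°, sin 345°) = (0.9659, -0.2588); from cell (7,1)
  next x-line at t=0.5901, next y-line at t=0.8500; Δt_x=1.0353, Δt_y=3.8637
    x: enter (8,1) at t=0.5901 ← occupied
  → r_4 = 0.5901
beam 5: φ=45°, α=30°
  dir = (cos 30°, sin 30°) = (0.8660, 0.5000); from cell (7,1)
  next x-line at t=0.6582, next y-line at t=1.5600; Δt_x=1.1547, Δt_y=2.0000
    x: enter (8,1) at t=0.6582 ← occupied
  → r_5 = 0.6582
beam 6: φ=90°, α=75°
  dir = (cos 75°, sin 75°) = (0.2588, 0.9659); from cell (7,1)
  next x-line at t=2.2023, next y-line at t=0.8075; Δt_x=3.8637, Δt_y=1.0353
    y: enter (7,2) at t=0.8075 ← occupied
  → r_6 = 0.8075
beam 7: φ=135°, α=120°
  dir = (cos 120°, sin 120°) = (-0.5000, 0.8660); from cell (7,1)
  next x-line at t=0.8600, next y-line at t=0.9007; Δt_x=2.0000, Δt_y=1.1547
    x: enter (6,1) at t=0.8600
    y: enter (6,2) at t=0.9007
    y: enter (6,3) at t=2.0554
    x: enter (5,3) at t=2.8600
    y: enter (5,4) at t=3.2101
    y: enter (5,5) at t=4.3648
    x: enter (4,5) at t=4.8600 ← occupied
  → r_7 = 4.8600

ranges = [0.4400, 0.2278, 0.2540, 0.5901, 0.6582, 0.8075, 4.8600]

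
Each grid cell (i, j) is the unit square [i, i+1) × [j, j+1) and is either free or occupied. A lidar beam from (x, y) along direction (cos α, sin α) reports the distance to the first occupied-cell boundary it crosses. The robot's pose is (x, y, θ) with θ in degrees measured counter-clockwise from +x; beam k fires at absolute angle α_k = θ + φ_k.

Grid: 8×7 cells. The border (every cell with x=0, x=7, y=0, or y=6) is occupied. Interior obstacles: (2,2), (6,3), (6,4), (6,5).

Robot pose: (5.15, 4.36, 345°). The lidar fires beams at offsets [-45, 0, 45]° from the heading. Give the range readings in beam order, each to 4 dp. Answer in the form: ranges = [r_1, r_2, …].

ranges = [3.7000, 0.8800, 0.9815]

beam 1: φ=-45°, α=300°
  d=(0.5000,-0.8660)  start (5,4)  tX=1.7000 tY=0.4157  stride 1/|dx|=2.0000 1/|dy|=1.1547
    cross y-line → (5,3), t=0.4157
    cross y-line → (5,2), t=1.5704
    cross x-line → (6,2), t=1.7000
    cross y-line → (6,1), t=2.7251
    cross x-line → (7,1), t=3.7000 (wall)
  → r_1 = 3.7000
beam 2: φ=0°, α=345°
  d=(0.9659,-0.2588)  start (5,4)  tX=0.8800 tY=1.3909  stride 1/|dx|=1.0353 1/|dy|=3.8637
    cross x-line → (6,4), t=0.8800 (wall)
  → r_2 = 0.8800
beam 3: φ=45°, α=30°
  d=(0.8660,0.5000)  start (5,4)  tX=0.9815 tY=1.2800  stride 1/|dx|=1.1547 1/|dy|=2.0000
    cross x-line → (6,4), t=0.9815 (wall)
  → r_3 = 0.9815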